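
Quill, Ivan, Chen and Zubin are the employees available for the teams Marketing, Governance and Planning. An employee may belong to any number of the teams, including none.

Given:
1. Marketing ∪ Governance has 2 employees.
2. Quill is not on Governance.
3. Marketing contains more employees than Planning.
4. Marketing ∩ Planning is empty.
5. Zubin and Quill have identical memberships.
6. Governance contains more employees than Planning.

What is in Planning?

Planning = {}

From (2): Quill ∉ Governance.
(5): Zubin matches Quill: Zubin ∉ Governance.
Suppose Quill ∈ Planning: no assignment then satisfies all the clues, so Quill ∉ Planning.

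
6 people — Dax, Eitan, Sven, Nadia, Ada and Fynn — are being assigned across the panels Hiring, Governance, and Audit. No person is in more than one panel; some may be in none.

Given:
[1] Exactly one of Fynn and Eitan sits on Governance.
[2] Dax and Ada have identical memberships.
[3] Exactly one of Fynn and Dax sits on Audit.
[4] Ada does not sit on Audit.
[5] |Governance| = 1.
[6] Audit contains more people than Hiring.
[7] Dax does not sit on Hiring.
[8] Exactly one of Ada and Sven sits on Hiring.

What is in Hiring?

From (4): Ada ∉ Audit.
From (7): Dax ∉ Hiring.
(2): Ada matches Dax: Ada ∉ Hiring.
(2): Dax matches Ada: Dax ∉ Audit.
(3) (exactly one): Fynn ∈ Audit.
(8) (exactly one): Sven ∈ Hiring.
(1) (exactly one): Eitan ∈ Governance.
(5): Governance already has 1, so the rest are out.
Suppose Nadia ∈ Hiring: no assignment then satisfies all the clues, so Nadia ∉ Hiring.

Hiring = {Sven}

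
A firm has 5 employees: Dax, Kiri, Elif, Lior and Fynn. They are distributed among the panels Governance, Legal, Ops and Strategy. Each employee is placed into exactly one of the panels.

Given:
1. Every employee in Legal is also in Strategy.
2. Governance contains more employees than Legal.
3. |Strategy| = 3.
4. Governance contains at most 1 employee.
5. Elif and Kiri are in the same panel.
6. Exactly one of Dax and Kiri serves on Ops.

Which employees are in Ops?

Ops = {Dax}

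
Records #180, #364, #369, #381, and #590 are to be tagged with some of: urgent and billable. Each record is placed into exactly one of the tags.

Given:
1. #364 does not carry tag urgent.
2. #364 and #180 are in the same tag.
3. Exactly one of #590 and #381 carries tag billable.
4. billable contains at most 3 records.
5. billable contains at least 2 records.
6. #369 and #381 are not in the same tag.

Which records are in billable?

billable = {#180, #364, #381}

From (1): #364 ∉ urgent.
(2): #180 matches #364: #180 ∉ urgent.
Only one tag left: #180 ∈ billable.
Only one tag left: #364 ∈ billable.
Suppose #369 ∈ billable: no assignment then satisfies all the clues, so #369 ∉ billable.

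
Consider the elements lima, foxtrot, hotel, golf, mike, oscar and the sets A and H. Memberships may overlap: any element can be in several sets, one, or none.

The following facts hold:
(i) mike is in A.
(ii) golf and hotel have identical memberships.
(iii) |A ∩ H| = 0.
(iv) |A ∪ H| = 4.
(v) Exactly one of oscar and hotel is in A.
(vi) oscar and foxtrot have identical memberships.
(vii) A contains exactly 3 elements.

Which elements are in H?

H = {lima}

From (i): mike ∈ A.
Suppose lima ∉ H: no assignment then satisfies all the clues, so lima ∈ H.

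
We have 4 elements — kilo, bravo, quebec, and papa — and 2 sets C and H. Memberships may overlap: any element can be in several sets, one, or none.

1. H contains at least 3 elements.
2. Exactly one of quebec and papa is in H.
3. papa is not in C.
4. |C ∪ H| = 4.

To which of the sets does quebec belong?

From (3): papa ∉ C.
Suppose quebec ∉ C: no assignment then satisfies all the clues, so quebec ∈ C.

quebec: C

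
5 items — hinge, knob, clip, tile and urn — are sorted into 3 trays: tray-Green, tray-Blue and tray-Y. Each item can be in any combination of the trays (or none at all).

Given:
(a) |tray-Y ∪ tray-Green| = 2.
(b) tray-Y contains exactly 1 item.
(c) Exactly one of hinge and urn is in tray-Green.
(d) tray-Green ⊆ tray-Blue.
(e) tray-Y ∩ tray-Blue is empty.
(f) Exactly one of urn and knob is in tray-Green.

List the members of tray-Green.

tray-Green = {urn}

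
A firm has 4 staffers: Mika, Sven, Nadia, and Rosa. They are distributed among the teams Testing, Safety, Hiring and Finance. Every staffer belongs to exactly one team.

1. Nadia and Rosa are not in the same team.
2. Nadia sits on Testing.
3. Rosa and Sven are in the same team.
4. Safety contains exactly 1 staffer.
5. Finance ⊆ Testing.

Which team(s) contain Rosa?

Rosa: Hiring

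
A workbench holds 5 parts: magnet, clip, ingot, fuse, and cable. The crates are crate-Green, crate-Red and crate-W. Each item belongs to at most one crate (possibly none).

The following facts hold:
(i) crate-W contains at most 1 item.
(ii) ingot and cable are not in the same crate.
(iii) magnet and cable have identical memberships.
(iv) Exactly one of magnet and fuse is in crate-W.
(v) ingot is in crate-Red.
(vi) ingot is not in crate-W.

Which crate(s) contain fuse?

fuse: crate-W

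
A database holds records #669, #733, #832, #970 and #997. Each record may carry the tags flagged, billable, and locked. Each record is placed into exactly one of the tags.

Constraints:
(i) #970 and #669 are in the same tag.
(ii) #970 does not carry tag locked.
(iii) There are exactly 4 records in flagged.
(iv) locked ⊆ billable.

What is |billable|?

1

From (ii): #970 ∉ locked.
(i): #669 matches #970: #669 ∉ locked.
Suppose #669 ∉ flagged: no assignment then satisfies all the clues, so #669 ∈ flagged.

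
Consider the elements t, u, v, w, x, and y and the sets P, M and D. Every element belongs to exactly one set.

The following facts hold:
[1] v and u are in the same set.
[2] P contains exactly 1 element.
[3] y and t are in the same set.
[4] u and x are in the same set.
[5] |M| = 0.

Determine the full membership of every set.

P = {w}; M = {}; D = {t, u, v, x, y}

(5): M already has 0, so the rest are out.
Suppose t ∈ P: no assignment then satisfies all the clues, so t ∉ P.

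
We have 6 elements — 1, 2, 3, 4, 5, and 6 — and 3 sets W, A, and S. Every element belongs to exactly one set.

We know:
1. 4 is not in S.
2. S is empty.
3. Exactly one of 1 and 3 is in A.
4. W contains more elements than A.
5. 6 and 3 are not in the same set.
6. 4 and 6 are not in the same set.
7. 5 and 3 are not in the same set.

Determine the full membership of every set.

From (1): 4 ∉ S.
(2): S already has 0, so the rest are out.
Suppose 1 ∉ W: no assignment then satisfies all the clues, so 1 ∈ W.

W = {1, 2, 5, 6}; A = {3, 4}; S = {}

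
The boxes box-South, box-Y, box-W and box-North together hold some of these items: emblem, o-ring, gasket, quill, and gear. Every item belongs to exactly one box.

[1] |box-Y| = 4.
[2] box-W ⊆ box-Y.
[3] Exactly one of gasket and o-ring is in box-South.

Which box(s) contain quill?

quill: box-Y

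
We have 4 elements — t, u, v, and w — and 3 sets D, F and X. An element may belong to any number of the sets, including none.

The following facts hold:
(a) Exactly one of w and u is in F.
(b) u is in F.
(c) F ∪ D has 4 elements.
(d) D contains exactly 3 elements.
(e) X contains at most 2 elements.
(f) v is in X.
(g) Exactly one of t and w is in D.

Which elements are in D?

D = {u, v, w}

From (b): u ∈ F.
From (f): v ∈ X.
(a) (exactly one): w ∉ F.
Suppose t ∈ D: no assignment then satisfies all the clues, so t ∉ D.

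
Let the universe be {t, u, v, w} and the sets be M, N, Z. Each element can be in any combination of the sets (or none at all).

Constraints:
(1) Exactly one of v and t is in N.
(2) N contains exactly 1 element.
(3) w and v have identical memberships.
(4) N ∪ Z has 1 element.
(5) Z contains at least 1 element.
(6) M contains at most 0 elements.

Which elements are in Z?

Z = {t}

(6): M already has 0, so the rest are out.
Suppose t ∉ Z: no assignment then satisfies all the clues, so t ∈ Z.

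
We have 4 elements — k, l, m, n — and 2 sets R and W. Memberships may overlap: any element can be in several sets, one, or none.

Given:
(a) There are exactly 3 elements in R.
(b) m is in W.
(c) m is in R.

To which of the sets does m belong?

From (b): m ∈ W.
From (c): m ∈ R.

m: R, W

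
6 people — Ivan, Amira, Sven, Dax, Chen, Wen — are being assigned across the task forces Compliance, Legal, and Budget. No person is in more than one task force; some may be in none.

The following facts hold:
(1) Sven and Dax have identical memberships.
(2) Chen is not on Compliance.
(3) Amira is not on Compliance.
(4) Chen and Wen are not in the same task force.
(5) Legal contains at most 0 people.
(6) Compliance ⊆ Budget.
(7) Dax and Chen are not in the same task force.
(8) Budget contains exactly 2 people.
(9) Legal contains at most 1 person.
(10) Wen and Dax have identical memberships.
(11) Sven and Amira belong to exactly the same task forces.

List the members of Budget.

Budget = {Chen, Ivan}

From (2): Chen ∉ Compliance.
From (3): Amira ∉ Compliance.
(5): Legal already has 0, so the rest are out.
(11): Sven matches Amira: Sven ∉ Compliance.
(1): Dax matches Sven: Dax ∉ Compliance.
(10): Wen matches Dax: Wen ∉ Compliance.
Suppose Ivan ∉ Budget: no assignment then satisfies all the clues, so Ivan ∈ Budget.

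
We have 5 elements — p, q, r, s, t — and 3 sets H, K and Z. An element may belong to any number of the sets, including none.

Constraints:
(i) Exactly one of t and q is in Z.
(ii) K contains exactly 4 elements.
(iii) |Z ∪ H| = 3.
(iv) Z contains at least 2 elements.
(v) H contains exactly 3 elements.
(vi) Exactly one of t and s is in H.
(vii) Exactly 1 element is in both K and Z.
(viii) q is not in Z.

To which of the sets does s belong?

s: K

From (viii): q ∉ Z.
(i) (exactly one): t ∈ Z.
Suppose s ∈ H: no assignment then satisfies all the clues, so s ∉ H.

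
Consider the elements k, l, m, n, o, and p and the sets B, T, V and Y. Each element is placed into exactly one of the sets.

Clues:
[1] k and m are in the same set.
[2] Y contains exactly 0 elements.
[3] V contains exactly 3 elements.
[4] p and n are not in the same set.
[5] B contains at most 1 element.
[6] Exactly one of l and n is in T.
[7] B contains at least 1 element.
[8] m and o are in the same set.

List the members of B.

B = {n}

(2): Y already has 0, so the rest are out.
Suppose k ∈ B: no assignment then satisfies all the clues, so k ∉ B.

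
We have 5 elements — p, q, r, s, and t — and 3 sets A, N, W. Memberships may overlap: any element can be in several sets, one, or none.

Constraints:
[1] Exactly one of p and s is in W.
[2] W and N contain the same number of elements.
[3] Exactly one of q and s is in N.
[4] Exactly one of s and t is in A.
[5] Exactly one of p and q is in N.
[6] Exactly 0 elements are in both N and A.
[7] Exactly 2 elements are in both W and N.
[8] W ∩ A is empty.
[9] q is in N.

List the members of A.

A = {s}

From (9): q ∈ N.
(3) (exactly one): s ∉ N.
(5) (exactly one): p ∉ N.
Suppose p ∈ A: no assignment then satisfies all the clues, so p ∉ A.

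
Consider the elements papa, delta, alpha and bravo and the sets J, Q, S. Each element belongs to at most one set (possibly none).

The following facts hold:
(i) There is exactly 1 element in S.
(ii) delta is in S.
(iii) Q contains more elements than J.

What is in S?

S = {delta}

From (ii): delta ∈ S.
(i): S already has 1, so the rest are out.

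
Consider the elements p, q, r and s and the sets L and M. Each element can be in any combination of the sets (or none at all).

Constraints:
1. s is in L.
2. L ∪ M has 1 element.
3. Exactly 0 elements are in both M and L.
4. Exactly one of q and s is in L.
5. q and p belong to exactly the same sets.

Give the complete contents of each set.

L = {s}; M = {}

From (1): s ∈ L.
(4) (exactly one): q ∉ L.
(5): p matches q: p ∉ L.
Suppose p ∈ M: no assignment then satisfies all the clues, so p ∉ M.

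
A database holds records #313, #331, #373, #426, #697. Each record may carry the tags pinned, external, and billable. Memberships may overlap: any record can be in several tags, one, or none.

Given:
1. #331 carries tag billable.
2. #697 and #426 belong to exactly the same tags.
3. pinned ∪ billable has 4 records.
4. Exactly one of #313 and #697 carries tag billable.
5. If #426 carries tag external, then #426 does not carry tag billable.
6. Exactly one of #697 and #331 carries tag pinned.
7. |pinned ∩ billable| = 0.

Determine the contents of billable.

billable = {#313, #331}

From (1): #331 ∈ billable.
Suppose #313 ∉ billable: no assignment then satisfies all the clues, so #313 ∈ billable.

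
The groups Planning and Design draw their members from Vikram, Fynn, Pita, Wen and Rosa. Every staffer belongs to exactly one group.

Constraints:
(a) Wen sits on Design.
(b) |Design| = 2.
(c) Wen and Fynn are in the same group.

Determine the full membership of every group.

Planning = {Pita, Rosa, Vikram}; Design = {Fynn, Wen}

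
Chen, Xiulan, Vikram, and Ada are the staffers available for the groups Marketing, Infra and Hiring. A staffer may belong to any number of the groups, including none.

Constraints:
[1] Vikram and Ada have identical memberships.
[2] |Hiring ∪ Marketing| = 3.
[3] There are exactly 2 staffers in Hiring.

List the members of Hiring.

Hiring = {Ada, Vikram}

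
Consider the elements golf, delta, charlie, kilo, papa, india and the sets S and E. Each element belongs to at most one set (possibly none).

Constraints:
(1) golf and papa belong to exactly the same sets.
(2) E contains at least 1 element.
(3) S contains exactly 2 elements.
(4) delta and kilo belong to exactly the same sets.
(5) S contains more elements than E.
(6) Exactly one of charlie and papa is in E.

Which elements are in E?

E = {charlie}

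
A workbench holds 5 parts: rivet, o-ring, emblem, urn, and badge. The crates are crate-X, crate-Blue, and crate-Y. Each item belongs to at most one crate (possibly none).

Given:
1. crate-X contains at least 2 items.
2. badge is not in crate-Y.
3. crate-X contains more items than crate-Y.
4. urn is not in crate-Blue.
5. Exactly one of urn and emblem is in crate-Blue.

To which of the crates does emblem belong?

From (2): badge ∉ crate-Y.
From (4): urn ∉ crate-Blue.
(5) (exactly one): emblem ∈ crate-Blue.

emblem: crate-Blue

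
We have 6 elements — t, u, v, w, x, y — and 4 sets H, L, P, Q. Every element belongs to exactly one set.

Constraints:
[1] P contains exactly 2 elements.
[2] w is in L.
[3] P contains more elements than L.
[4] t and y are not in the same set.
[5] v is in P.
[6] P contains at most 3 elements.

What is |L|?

1

From (2): w ∈ L.
From (5): v ∈ P.
Suppose t ∈ L: no assignment then satisfies all the clues, so t ∉ L.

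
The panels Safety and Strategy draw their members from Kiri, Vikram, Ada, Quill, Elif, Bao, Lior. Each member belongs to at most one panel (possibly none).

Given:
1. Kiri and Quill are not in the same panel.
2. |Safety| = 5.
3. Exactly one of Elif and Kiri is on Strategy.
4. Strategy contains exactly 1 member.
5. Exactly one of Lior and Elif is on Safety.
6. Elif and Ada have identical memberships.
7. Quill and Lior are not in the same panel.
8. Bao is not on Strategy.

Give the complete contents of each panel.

Safety = {Ada, Bao, Elif, Quill, Vikram}; Strategy = {Kiri}

From (8): Bao ∉ Strategy.
Suppose Kiri ∈ Safety: no assignment then satisfies all the clues, so Kiri ∉ Safety.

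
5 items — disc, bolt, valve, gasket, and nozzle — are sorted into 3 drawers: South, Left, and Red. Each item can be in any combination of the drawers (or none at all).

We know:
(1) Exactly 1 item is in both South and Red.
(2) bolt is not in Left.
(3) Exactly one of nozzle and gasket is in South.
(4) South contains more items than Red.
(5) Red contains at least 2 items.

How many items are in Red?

2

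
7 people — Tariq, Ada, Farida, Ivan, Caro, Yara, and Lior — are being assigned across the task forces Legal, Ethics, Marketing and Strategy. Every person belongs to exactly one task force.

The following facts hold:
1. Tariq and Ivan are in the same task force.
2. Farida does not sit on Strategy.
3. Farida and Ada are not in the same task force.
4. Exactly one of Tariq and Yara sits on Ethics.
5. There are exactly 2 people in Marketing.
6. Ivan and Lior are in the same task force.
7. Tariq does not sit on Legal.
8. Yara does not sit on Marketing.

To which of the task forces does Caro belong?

Caro: Marketing

From (2): Farida ∉ Strategy.
From (7): Tariq ∉ Legal.
From (8): Yara ∉ Marketing.
(1): Ivan matches Tariq: Ivan ∉ Legal.
(6): Lior matches Ivan: Lior ∉ Legal.
Suppose Caro ∈ Legal: no assignment then satisfies all the clues, so Caro ∉ Legal.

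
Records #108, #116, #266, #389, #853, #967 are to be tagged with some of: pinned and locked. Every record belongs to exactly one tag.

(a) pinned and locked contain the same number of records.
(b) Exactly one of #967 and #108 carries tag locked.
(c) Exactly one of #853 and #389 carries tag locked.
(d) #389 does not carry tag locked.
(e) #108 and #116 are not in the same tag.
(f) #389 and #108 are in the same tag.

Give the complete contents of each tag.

pinned = {#108, #266, #389}; locked = {#116, #853, #967}

From (d): #389 ∉ locked.
(c) (exactly one): #853 ∈ locked.
(f): #108 matches #389: #108 ∉ locked.
Only one tag left: #108 ∈ pinned.
Only one tag left: #389 ∈ pinned.
(b) (exactly one): #967 ∈ locked.
(e): #116 ∉ pinned.
Only one tag left: #116 ∈ locked.
Suppose #266 ∉ pinned: no assignment then satisfies all the clues, so #266 ∈ pinned.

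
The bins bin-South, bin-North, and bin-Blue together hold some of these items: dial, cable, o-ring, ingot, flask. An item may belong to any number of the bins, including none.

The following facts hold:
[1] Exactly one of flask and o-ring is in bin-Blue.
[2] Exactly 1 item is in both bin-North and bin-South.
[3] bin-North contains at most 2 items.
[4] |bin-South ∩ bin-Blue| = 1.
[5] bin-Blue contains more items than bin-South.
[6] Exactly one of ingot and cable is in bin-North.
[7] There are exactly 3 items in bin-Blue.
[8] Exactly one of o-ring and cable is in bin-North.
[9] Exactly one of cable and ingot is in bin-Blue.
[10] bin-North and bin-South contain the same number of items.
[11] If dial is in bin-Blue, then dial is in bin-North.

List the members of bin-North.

bin-North = {cable, dial}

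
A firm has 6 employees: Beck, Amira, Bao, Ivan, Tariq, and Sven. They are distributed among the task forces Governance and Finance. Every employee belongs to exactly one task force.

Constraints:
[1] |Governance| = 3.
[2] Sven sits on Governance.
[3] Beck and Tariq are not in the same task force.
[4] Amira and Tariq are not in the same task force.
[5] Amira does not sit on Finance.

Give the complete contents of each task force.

From (2): Sven ∈ Governance.
From (5): Amira ∉ Finance.
Only one task force left: Amira ∈ Governance.
(4): Tariq ∉ Governance.
Only one task force left: Tariq ∈ Finance.
(3): Beck ∉ Finance.
Only one task force left: Beck ∈ Governance.
(1): Governance already has 3, so the rest are out.
Only one task force left: Bao ∈ Finance.
Only one task force left: Ivan ∈ Finance.

Governance = {Amira, Beck, Sven}; Finance = {Bao, Ivan, Tariq}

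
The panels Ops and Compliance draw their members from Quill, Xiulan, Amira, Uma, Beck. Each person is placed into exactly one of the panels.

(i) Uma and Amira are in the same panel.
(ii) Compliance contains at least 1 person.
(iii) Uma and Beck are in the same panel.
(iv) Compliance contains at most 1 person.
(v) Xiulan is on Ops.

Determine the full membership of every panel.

Ops = {Amira, Beck, Uma, Xiulan}; Compliance = {Quill}

From (v): Xiulan ∈ Ops.
Suppose Quill ∈ Ops: no assignment then satisfies all the clues, so Quill ∉ Ops.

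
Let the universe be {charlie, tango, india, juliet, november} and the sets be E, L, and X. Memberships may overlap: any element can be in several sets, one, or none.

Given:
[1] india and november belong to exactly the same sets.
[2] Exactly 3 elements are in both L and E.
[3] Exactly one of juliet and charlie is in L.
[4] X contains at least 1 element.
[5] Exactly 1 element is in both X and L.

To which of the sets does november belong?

november: E, L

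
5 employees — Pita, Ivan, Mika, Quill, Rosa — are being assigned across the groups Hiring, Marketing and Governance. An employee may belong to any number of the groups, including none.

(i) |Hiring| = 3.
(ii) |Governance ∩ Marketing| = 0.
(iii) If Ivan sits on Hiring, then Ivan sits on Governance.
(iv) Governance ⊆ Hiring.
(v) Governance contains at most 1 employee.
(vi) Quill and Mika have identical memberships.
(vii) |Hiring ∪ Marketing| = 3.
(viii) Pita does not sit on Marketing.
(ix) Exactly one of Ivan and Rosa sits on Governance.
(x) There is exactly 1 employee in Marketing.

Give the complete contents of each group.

Hiring = {Ivan, Pita, Rosa}; Marketing = {Rosa}; Governance = {Ivan}

From (viii): Pita ∉ Marketing.
Suppose Pita ∉ Hiring: no assignment then satisfies all the clues, so Pita ∈ Hiring.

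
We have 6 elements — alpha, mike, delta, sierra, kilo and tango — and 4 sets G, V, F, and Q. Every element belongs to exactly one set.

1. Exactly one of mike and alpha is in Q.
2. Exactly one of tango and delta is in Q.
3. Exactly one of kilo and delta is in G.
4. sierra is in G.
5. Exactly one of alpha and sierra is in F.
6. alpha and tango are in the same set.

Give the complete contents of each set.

G = {kilo, sierra}; V = {}; F = {alpha, tango}; Q = {delta, mike}

From (4): sierra ∈ G.
(5) (exactly one): alpha ∈ F.
(6): tango matches alpha: tango ∉ G.
(6): tango matches alpha: tango ∉ V.
(6): tango matches alpha: tango ∈ F.
(1) (exactly one): mike ∈ Q.
(2) (exactly one): delta ∈ Q.
(3) (exactly one): kilo ∈ G.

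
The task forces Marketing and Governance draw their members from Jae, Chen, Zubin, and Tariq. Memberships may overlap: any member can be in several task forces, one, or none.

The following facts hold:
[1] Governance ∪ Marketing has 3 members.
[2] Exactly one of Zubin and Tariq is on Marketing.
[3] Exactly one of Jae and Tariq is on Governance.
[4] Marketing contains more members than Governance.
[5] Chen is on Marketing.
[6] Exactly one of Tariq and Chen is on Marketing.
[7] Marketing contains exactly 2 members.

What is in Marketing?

From (5): Chen ∈ Marketing.
(6) (exactly one): Tariq ∉ Marketing.
(2) (exactly one): Zubin ∈ Marketing.
(7): Marketing already has 2, so the rest are out.

Marketing = {Chen, Zubin}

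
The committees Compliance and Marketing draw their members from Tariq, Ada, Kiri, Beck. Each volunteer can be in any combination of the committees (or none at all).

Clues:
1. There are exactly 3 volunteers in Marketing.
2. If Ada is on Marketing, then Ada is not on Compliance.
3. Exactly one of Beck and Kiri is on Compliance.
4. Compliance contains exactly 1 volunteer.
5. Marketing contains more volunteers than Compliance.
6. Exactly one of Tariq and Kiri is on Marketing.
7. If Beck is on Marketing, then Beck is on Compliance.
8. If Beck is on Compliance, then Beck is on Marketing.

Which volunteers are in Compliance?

Compliance = {Beck}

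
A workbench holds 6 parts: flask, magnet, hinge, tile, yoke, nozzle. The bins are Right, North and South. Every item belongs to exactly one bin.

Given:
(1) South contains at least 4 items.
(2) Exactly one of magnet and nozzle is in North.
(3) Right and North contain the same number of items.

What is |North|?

1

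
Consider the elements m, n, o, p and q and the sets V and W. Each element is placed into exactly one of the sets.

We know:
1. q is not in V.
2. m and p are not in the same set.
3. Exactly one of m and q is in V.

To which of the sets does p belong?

p: W

From (1): q ∉ V.
(3) (exactly one): m ∈ V.
Only one set left: q ∈ W.
(2): p ∉ V.
Only one set left: p ∈ W.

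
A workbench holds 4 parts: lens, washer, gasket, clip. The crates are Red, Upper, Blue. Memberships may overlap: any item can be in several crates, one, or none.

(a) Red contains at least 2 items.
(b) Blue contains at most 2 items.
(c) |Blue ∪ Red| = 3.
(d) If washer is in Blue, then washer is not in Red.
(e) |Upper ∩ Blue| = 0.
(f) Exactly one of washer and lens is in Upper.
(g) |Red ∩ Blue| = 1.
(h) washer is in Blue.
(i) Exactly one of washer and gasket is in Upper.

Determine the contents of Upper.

Upper = {gasket, lens}

From (h): washer ∈ Blue.
(d): washer ∉ Red.
Suppose lens ∉ Upper: no assignment then satisfies all the clues, so lens ∈ Upper.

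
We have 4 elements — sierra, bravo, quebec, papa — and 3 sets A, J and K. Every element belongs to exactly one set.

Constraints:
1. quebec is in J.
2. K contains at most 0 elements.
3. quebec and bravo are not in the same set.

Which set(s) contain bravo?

From (1): quebec ∈ J.
(2): K already has 0, so the rest are out.
(3): bravo ∉ J.
Only one set left: bravo ∈ A.

bravo: A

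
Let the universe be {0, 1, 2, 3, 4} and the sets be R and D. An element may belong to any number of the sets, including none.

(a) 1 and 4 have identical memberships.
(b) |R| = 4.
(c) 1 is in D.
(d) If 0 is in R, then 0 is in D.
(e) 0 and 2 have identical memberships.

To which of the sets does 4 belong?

From (c): 1 ∈ D.
(a): 4 matches 1: 4 ∈ D.
Suppose 4 ∉ R: no assignment then satisfies all the clues, so 4 ∈ R.

4: D, R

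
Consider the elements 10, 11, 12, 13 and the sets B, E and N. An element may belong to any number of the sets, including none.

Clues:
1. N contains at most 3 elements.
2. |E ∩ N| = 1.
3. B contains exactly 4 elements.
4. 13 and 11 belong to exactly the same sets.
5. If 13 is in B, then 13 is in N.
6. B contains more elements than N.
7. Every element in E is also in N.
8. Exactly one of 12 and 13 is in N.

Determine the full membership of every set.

B = {10, 11, 12, 13}; E = {10}; N = {10, 11, 13}

(3): only 4 candidates remain for B, so all are in.
(5): 13 ∈ N.
(8) (exactly one): 12 ∉ N.
(4): 11 matches 13: 11 ∈ N.
(7) contrapositive: 12 ∉ E.
Suppose 10 ∉ E: no assignment then satisfies all the clues, so 10 ∈ E.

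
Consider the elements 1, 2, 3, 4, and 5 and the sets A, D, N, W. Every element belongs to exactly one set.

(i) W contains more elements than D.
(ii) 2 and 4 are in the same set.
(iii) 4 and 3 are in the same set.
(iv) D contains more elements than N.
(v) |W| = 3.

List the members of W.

W = {2, 3, 4}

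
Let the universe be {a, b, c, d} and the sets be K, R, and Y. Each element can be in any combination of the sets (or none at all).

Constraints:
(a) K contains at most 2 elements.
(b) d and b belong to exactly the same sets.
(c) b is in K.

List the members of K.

From (c): b ∈ K.
(b): d matches b: d ∈ K.
(a): K already has 2, so the rest are out.

K = {b, d}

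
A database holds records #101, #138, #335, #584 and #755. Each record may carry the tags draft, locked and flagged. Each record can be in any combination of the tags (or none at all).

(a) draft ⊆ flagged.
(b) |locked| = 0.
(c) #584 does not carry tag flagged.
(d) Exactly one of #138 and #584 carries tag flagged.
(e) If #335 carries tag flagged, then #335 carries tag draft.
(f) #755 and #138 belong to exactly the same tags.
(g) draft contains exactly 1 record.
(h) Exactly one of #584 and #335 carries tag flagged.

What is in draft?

draft = {#335}

From (c): #584 ∉ flagged.
(a) contrapositive: #584 ∉ draft.
(b): locked already has 0, so the rest are out.
(d) (exactly one): #138 ∈ flagged.
(f): #755 matches #138: #755 ∈ flagged.
(h) (exactly one): #335 ∈ flagged.
(e): #335 ∈ draft.
(g): draft already has 1, so the rest are out.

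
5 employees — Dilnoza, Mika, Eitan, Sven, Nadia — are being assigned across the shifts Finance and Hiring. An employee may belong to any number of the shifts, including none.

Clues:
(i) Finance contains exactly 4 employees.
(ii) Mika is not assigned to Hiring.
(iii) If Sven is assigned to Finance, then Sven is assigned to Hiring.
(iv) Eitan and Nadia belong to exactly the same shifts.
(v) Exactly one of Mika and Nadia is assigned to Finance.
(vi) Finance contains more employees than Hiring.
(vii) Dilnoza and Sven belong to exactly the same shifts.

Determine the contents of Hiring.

From (ii): Mika ∉ Hiring.
Suppose Dilnoza ∉ Hiring: no assignment then satisfies all the clues, so Dilnoza ∈ Hiring.

Hiring = {Dilnoza, Sven}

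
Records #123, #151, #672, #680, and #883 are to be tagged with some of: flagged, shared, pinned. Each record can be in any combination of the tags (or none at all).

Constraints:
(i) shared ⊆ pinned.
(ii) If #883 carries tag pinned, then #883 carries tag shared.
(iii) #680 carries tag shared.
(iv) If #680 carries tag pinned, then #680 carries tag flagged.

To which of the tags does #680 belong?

From (iii): #680 ∈ shared.
(i) with #680 ∈ shared: #680 ∈ pinned.
(iv): #680 ∈ flagged.

#680: flagged, pinned, shared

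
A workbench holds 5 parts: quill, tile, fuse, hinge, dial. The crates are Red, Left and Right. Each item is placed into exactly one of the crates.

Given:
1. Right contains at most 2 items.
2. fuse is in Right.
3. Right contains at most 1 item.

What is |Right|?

1

From (2): fuse ∈ Right.
(3): Right already has 1, so the rest are out.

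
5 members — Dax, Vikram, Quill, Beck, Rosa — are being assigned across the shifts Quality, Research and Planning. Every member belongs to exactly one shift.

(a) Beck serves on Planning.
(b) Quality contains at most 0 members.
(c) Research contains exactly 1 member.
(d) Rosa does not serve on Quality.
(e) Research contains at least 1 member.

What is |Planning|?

4

From (a): Beck ∈ Planning.
From (d): Rosa ∉ Quality.
(b): Quality already has 0, so the rest are out.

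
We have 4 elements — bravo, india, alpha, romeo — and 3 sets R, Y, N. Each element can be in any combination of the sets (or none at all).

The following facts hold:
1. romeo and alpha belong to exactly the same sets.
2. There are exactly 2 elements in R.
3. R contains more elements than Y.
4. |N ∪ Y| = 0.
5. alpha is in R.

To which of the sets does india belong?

india: none

From (5): alpha ∈ R.
(1): romeo matches alpha: romeo ∈ R.
(2): R already has 2, so the rest are out.
Suppose india ∈ Y: no assignment then satisfies all the clues, so india ∉ Y.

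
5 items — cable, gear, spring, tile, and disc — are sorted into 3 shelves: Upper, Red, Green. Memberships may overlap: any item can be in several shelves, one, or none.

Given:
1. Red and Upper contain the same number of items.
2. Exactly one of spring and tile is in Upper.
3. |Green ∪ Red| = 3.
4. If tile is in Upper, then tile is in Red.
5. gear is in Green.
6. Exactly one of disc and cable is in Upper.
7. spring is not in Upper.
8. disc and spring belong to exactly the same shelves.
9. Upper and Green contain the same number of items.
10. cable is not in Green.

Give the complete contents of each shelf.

Upper = {cable, tile}; Red = {cable, tile}; Green = {gear, tile}

From (5): gear ∈ Green.
From (7): spring ∉ Upper.
From (10): cable ∉ Green.
(2) (exactly one): tile ∈ Upper.
(4): tile ∈ Red.
(8): disc matches spring: disc ∉ Upper.
(6) (exactly one): cable ∈ Upper.
Suppose cable ∉ Red: no assignment then satisfies all the clues, so cable ∈ Red.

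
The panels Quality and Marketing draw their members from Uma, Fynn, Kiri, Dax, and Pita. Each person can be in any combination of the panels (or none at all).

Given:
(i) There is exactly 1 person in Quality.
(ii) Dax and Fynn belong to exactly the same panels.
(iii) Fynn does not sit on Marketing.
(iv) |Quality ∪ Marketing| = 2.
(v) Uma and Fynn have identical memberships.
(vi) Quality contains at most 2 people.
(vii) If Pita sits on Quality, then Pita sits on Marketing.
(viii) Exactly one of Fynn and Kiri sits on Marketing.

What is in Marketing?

Marketing = {Kiri, Pita}

From (iii): Fynn ∉ Marketing.
(ii): Dax matches Fynn: Dax ∉ Marketing.
(v): Uma matches Fynn: Uma ∉ Marketing.
(viii) (exactly one): Kiri ∈ Marketing.
Suppose Pita ∉ Marketing: no assignment then satisfies all the clues, so Pita ∈ Marketing.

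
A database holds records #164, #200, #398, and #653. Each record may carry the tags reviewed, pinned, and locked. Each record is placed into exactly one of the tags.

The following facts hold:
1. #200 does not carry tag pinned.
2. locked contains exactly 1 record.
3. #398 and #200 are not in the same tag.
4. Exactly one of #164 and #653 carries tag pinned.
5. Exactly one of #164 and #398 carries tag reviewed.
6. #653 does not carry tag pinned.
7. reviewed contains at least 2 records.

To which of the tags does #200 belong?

#200: locked

From (1): #200 ∉ pinned.
From (6): #653 ∉ pinned.
(4) (exactly one): #164 ∈ pinned.
(5) (exactly one): #398 ∈ reviewed.
(3): #200 ∉ reviewed.
(7): only 2 candidates remain for reviewed, so all are in.
Only one tag left: #200 ∈ locked.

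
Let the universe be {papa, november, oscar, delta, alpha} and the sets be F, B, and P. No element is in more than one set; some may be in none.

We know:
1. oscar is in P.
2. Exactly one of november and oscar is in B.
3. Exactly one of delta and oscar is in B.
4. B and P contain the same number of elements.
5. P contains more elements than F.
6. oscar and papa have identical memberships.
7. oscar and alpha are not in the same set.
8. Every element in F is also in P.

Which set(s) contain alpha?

From (1): oscar ∈ P.
(2) (exactly one): november ∈ B.
(3) (exactly one): delta ∈ B.
(6): papa matches oscar: papa ∉ F.
(6): papa matches oscar: papa ∉ B.
(6): papa matches oscar: papa ∈ P.
(7): alpha ∉ P.
(8) contrapositive: alpha ∉ F.
Suppose alpha ∈ B: no assignment then satisfies all the clues, so alpha ∉ B.

alpha: none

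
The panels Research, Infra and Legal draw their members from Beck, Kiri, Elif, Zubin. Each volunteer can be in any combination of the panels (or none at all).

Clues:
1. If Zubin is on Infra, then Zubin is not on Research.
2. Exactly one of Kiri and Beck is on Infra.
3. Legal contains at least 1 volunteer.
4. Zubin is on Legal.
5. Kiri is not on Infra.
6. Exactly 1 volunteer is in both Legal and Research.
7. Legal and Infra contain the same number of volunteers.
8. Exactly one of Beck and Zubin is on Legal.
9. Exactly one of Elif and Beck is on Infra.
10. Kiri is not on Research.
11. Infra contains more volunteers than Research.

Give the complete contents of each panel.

Research = {Elif}; Infra = {Beck, Zubin}; Legal = {Elif, Zubin}

From (4): Zubin ∈ Legal.
From (5): Kiri ∉ Infra.
From (10): Kiri ∉ Research.
(2) (exactly one): Beck ∈ Infra.
(8) (exactly one): Beck ∉ Legal.
(9) (exactly one): Elif ∉ Infra.
Suppose Beck ∈ Research: no assignment then satisfies all the clues, so Beck ∉ Research.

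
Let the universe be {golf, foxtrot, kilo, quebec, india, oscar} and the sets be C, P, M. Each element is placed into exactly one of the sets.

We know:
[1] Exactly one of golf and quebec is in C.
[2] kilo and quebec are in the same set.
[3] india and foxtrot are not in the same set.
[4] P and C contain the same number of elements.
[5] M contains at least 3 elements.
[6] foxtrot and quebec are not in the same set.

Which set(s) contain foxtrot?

foxtrot: P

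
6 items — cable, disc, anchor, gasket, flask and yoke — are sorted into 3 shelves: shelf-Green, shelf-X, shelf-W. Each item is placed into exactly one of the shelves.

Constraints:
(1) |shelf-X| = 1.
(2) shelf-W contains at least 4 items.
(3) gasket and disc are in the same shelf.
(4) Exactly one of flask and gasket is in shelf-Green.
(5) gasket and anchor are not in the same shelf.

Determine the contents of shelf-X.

shelf-X = {anchor}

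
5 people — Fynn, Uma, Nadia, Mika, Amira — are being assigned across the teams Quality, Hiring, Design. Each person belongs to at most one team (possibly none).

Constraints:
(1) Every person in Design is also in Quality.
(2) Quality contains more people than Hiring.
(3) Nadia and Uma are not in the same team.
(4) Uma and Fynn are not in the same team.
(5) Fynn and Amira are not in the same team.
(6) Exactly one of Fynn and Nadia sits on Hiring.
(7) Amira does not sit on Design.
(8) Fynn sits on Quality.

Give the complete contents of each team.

Quality = {Fynn, Mika}; Hiring = {Nadia}; Design = {}

From (7): Amira ∉ Design.
From (8): Fynn ∈ Quality.
(4): Uma ∉ Quality.
(5): Amira ∉ Quality.
(6) (exactly one): Nadia ∈ Hiring.
(1) contrapositive: Uma ∉ Design.
(3): Uma ∉ Hiring.
Suppose Mika ∉ Quality: no assignment then satisfies all the clues, so Mika ∈ Quality.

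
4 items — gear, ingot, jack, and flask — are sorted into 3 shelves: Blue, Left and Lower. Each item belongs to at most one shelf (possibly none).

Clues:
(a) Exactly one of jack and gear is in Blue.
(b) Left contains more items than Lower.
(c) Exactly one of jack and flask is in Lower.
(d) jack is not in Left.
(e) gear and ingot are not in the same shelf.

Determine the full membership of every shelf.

Blue = {gear}; Left = {flask, ingot}; Lower = {jack}

From (d): jack ∉ Left.
Suppose gear ∉ Blue: no assignment then satisfies all the clues, so gear ∈ Blue.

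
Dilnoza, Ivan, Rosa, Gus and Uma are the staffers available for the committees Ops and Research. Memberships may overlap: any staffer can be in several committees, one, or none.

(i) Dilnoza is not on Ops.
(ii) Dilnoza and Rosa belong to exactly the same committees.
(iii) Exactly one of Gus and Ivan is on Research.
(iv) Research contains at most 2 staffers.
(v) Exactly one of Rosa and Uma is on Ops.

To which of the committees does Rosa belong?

Rosa: none

From (i): Dilnoza ∉ Ops.
(ii): Rosa matches Dilnoza: Rosa ∉ Ops.
(v) (exactly one): Uma ∈ Ops.
Suppose Rosa ∈ Research: no assignment then satisfies all the clues, so Rosa ∉ Research.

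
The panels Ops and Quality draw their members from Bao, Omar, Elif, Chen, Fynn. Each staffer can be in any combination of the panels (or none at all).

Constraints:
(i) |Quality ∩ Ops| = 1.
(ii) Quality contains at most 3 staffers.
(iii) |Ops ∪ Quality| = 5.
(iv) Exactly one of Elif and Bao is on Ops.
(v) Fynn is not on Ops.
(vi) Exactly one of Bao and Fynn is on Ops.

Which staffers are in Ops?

Ops = {Bao, Chen, Omar}

From (v): Fynn ∉ Ops.
(vi) (exactly one): Bao ∈ Ops.
(iv) (exactly one): Elif ∉ Ops.
Suppose Omar ∉ Ops: no assignment then satisfies all the clues, so Omar ∈ Ops.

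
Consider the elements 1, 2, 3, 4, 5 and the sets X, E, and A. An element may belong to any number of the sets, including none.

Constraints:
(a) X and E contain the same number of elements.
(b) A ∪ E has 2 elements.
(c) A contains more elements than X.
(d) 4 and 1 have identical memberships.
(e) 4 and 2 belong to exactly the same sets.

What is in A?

A = {3, 5}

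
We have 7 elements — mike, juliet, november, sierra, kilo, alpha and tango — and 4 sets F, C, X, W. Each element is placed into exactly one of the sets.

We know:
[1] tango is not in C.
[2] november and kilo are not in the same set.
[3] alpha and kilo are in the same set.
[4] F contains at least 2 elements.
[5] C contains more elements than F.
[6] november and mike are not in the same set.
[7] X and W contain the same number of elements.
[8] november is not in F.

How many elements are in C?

3

From (1): tango ∉ C.
From (8): november ∉ F.
Suppose kilo ∈ X: no assignment then satisfies all the clues, so kilo ∉ X.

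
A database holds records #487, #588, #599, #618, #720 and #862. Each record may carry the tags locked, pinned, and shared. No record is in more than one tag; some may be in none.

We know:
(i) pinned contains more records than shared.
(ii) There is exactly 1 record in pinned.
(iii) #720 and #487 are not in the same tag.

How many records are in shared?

0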